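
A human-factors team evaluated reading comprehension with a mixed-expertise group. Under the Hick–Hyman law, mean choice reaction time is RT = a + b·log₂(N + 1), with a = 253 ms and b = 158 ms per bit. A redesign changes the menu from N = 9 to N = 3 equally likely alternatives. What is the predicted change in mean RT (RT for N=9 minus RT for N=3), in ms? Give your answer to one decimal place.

RT(9) = 253 + 158·log₂(10) = 253 + 158·3.3219 = 777.8602 ms.
RT(3) = 253 + 158·log₂(4) = 253 + 158·2.0000 = 569.0000 ms.
Difference = 777.8602 − 569.0000 = 208.8602 ≈ 208.9 ms.

208.9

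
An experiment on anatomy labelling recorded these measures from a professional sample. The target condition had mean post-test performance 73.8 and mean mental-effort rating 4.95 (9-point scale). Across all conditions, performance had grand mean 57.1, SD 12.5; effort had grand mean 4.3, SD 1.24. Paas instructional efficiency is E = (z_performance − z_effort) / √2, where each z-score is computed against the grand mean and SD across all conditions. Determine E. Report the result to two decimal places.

0.57

z_performance = (73.8 − 57.1) / 12.5 = 16.7000 / 12.5 = 1.3360.
z_effort = (4.95 − 4.3) / 1.24 = 0.6500 / 1.24 = 0.5242.
z_P − z_E = 1.3360 − 0.5242 = 0.8118.
E = 0.8118 / √2 = 0.8118 / 1.41421 = 0.5740 ≈ 0.57.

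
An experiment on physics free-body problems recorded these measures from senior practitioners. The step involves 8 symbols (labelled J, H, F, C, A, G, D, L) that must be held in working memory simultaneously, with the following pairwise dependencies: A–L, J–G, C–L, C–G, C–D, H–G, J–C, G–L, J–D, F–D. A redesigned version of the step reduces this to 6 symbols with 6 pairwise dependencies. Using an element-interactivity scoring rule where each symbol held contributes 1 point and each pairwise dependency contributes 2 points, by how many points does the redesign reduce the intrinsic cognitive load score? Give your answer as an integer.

Original: 8 × 1 + 10 × 2 = 8 + 20 = 28.
Redesigned: 6 × 1 + 6 × 2 = 6 + 12 = 18.
Reduction = 28 − 18 = 10.

10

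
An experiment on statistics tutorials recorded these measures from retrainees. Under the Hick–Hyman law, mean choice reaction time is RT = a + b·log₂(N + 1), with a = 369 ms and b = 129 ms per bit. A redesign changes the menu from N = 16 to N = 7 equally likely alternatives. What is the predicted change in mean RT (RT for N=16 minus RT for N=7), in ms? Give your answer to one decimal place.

RT(16) = 369 + 129·log₂(17) = 369 + 129·4.0875 = 896.2875 ms.
RT(7) = 369 + 129·log₂(8) = 369 + 129·3.0000 = 756.0000 ms.
Difference = 896.2875 − 756.0000 = 140.2875 ≈ 140.3 ms.

140.3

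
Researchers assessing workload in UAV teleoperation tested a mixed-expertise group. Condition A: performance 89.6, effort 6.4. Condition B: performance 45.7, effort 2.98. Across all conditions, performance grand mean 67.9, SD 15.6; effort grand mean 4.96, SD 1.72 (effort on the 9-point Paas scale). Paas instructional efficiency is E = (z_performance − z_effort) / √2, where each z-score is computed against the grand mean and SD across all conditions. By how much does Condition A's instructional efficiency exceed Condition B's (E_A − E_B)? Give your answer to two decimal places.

Condition A: z_P = (89.6 − 67.9)/15.6 = 1.3910; z_E = (6.4 − 4.96)/1.72 = 0.8372; E_A = (1.3910 − 0.8372)/√2 = 0.3916.
Condition B: z_P = (45.7 − 67.9)/15.6 = -1.4231; z_E = (2.98 − 4.96)/1.72 = -1.1512; E_B = (-1.4231 − (-1.1512))/√2 = -0.1923.
E_A − E_B = 0.3916 − (-0.1923) = 0.5839 ≈ 0.58.

0.58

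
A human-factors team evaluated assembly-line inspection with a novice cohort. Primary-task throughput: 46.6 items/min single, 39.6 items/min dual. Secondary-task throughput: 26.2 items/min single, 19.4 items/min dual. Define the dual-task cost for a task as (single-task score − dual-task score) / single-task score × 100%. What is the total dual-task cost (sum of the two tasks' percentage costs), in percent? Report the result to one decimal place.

Primary cost = (46.6 − 39.6) / 46.6 × 100% = 15.0215%.
Secondary cost = (26.2 − 19.4) / 26.2 × 100% = 25.9542%.
Total = 15.0215% + 25.9542% = 40.9757% ≈ 41.0%.

41.0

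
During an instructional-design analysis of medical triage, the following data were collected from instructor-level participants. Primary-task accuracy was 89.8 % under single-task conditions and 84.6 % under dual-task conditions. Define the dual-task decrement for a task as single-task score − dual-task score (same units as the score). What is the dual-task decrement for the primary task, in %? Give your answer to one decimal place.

5.2

Decrement = 89.8 − 84.6 = 5.2000 % ≈ 5.2 %.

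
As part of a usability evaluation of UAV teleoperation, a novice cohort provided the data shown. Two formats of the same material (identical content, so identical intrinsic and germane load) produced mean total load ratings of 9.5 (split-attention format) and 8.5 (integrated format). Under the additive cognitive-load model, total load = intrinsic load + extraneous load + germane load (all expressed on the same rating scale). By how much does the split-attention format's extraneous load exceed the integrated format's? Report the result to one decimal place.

Intrinsic and germane load are equal across formats, so the difference in total load equals the difference in extraneous load.
Extraneous-load difference = 9.5 − 8.5 = 1.0.

1.0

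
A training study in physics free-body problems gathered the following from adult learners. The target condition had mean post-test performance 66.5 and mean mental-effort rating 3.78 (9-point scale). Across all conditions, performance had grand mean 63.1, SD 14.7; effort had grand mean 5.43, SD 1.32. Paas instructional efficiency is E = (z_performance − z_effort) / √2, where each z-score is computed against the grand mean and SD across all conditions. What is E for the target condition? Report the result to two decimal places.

z_performance = (66.5 − 63.1) / 14.7 = 3.4000 / 14.7 = 0.2313.
z_effort = (3.78 − 5.43) / 1.32 = -1.6500 / 1.32 = -1.2500.
z_P − z_E = 0.2313 − (-1.2500) = 1.4813.
E = 1.4813 / √2 = 1.4813 / 1.41421 = 1.0474 ≈ 1.05.

1.05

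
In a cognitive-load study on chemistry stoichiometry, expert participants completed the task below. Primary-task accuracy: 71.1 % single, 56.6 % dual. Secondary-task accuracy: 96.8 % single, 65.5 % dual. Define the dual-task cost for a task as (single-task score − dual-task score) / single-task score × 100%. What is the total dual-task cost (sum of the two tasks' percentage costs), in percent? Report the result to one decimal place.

52.7

Primary cost = (71.1 − 56.6) / 71.1 × 100% = 20.3938%.
Secondary cost = (96.8 − 65.5) / 96.8 × 100% = 32.3347%.
Total = 20.3938% + 32.3347% = 52.7285% ≈ 52.7%.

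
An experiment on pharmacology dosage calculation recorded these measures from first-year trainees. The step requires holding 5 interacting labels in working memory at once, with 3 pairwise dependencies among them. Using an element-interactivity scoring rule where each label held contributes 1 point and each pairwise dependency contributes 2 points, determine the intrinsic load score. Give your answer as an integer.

11

Element contribution: 5 × 1 = 5.
Interaction contribution: 3 × 2 = 6.
Intrinsic load = 5 + 6 = 11.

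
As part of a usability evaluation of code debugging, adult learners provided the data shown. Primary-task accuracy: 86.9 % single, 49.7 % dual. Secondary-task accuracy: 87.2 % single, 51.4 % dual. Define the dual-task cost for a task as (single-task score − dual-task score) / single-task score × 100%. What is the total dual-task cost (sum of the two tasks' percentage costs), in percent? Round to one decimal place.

Primary cost = (86.9 − 49.7) / 86.9 × 100% = 42.8078%.
Secondary cost = (87.2 − 51.4) / 87.2 × 100% = 41.0550%.
Total = 42.8078% + 41.0550% = 83.8628% ≈ 83.9%.

83.9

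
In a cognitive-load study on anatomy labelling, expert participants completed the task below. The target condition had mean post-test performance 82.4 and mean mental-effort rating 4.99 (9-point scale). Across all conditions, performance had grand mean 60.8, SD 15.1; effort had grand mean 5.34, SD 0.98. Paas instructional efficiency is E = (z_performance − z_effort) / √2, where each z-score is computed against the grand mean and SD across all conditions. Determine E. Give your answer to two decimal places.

z_performance = (82.4 − 60.8) / 15.1 = 21.6000 / 15.1 = 1.4305.
z_effort = (4.99 − 5.34) / 0.98 = -0.3500 / 0.98 = -0.3571.
z_P − z_E = 1.4305 − (-0.3571) = 1.7876.
E = 1.7876 / √2 = 1.7876 / 1.41421 = 1.2640 ≈ 1.26.

1.26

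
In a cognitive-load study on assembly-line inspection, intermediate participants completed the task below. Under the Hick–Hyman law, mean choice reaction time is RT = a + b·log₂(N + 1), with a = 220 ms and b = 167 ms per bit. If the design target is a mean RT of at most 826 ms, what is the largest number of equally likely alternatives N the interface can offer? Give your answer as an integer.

11

Set 220 + 167·log₂(N + 1) ≤ 826.
log₂(N + 1) ≤ (826 − 220) / 167 = 3.6287.
N + 1 ≤ 2^3.6287 = 12.3694.
N ≤ 11.3694, so the largest integer N is 11.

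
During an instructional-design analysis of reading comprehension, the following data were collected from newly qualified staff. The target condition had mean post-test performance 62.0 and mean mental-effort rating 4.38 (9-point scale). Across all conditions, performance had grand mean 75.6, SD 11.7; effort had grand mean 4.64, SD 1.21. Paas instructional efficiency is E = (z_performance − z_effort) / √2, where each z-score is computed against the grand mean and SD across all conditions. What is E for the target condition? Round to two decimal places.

-0.67

z_performance = (62.0 − 75.6) / 11.7 = -13.6000 / 11.7 = -1.1624.
z_effort = (4.38 − 4.64) / 1.21 = -0.2600 / 1.21 = -0.2149.
z_P − z_E = -1.1624 − (-0.2149) = -0.9475.
E = -0.9475 / √2 = -0.9475 / 1.41421 = -0.6700 ≈ -0.67.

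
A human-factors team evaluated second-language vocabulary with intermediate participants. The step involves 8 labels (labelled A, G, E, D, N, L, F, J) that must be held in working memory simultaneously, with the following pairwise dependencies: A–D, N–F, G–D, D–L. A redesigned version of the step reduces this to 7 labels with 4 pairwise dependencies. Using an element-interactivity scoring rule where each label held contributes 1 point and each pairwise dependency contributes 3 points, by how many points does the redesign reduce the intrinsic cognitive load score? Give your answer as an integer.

1

Original: 8 × 1 + 4 × 3 = 8 + 12 = 20.
Redesigned: 7 × 1 + 4 × 3 = 7 + 12 = 19.
Reduction = 20 − 19 = 1.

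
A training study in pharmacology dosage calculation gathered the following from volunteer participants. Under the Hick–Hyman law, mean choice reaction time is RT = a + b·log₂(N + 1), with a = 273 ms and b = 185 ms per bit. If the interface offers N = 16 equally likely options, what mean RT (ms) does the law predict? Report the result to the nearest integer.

log₂(16 + 1) = log₂(17) = 4.0875.
RT = 273 + 185 × 4.0875 = 273 + 756.1875 = 1029.1875 ms.
≈ 1029 ms.

1029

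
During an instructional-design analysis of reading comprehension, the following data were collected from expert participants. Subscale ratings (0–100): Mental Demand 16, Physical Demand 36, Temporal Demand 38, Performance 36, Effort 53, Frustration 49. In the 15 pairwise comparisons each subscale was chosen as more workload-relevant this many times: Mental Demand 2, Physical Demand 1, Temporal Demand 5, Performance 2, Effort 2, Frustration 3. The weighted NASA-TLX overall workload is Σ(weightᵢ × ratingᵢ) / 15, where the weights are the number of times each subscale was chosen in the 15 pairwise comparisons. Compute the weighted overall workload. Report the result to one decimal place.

The tallies are the weights (they sum to 15).
Weighted sum = 2·16 + 1·36 + 5·38 + 2·36 + 2·53 + 3·49
            = 32 + 36 + 190 + 72 + 106 + 147 = 583.
Overall workload = 583 / 15 = 38.8667 ≈ 38.9.

38.9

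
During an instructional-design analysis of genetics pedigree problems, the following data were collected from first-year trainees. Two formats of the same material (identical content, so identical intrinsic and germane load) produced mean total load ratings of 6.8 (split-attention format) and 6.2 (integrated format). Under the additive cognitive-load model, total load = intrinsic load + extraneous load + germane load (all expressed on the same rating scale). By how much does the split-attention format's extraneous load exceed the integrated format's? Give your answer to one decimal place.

0.6

Intrinsic and germane load are equal across formats, so the difference in total load equals the difference in extraneous load.
Extraneous-load difference = 6.8 − 6.2 = 0.6.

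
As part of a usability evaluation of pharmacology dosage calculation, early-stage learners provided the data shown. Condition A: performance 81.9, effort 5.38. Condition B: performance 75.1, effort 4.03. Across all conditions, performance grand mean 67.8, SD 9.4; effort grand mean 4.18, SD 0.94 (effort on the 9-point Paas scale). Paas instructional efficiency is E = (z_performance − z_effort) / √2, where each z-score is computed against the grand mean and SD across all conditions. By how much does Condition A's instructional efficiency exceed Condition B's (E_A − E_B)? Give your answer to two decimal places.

-0.50

Condition A: z_P = (81.9 − 67.8)/9.4 = 1.5000; z_E = (5.38 − 4.18)/0.94 = 1.2766; E_A = (1.5000 − 1.2766)/√2 = 0.1580.
Condition B: z_P = (75.1 − 67.8)/9.4 = 0.7766; z_E = (4.03 − 4.18)/0.94 = -0.1596; E_B = (0.7766 − (-0.1596))/√2 = 0.6620.
E_A − E_B = 0.1580 − 0.6620 = -0.5040 ≈ -0.50.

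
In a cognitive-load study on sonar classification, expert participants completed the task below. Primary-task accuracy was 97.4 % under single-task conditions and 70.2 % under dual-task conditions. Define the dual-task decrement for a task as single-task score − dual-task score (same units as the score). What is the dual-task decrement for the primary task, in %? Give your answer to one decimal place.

Decrement = 97.4 − 70.2 = 27.2000 % ≈ 27.2 %.

27.2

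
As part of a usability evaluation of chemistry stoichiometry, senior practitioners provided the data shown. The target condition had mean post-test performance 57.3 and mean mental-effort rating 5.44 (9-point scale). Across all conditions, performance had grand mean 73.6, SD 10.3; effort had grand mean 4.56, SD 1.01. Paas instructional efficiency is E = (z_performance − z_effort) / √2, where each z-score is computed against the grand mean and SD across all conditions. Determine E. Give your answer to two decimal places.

z_performance = (57.3 − 73.6) / 10.3 = -16.3000 / 10.3 = -1.5825.
z_effort = (5.44 − 4.56) / 1.01 = 0.8800 / 1.01 = 0.8713.
z_P − z_E = -1.5825 − 0.8713 = -2.4538.
E = -2.4538 / √2 = -2.4538 / 1.41421 = -1.7351 ≈ -1.74.

-1.74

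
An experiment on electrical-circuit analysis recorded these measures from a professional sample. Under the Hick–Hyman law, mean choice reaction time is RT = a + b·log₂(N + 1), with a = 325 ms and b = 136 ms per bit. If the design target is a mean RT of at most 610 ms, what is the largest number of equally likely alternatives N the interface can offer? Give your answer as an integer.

3

Set 325 + 136·log₂(N + 1) ≤ 610.
log₂(N + 1) ≤ (610 − 325) / 136 = 2.0956.
N + 1 ≤ 2^2.0956 = 4.2740.
N ≤ 3.2740, so the largest integer N is 3.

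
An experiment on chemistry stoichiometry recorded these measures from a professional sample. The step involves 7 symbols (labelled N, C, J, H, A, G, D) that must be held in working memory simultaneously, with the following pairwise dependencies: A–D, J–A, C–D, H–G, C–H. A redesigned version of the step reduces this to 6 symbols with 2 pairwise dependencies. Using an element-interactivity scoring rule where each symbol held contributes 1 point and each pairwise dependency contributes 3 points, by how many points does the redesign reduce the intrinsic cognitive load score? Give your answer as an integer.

Original: 7 × 1 + 5 × 3 = 7 + 15 = 22.
Redesigned: 6 × 1 + 2 × 3 = 6 + 6 = 12.
Reduction = 22 − 12 = 10.

10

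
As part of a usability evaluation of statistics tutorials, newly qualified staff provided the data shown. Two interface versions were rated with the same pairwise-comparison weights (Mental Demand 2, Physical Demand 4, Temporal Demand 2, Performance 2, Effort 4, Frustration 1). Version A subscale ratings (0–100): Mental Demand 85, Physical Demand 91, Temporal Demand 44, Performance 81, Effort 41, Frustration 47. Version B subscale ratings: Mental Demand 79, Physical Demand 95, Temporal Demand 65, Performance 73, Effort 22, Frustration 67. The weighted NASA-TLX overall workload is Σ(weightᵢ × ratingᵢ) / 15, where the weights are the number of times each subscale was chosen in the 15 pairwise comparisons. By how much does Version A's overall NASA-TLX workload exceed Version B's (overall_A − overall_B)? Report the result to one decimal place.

Version A weighted sum = 2·85 + 4·91 + 2·44 + 2·81 + 4·41 + 1·47 = 170 + 364 + 88 + 162 + 164 + 47 = 995; overall_A = 995/15 = 66.3333.
Version B weighted sum = 2·79 + 4·95 + 2·65 + 2·73 + 4·22 + 1·67 = 158 + 380 + 130 + 146 + 88 + 67 = 969; overall_B = 969/15 = 64.6000.
Difference = 66.3333 − 64.6000 = 1.7333 ≈ 1.7.

1.7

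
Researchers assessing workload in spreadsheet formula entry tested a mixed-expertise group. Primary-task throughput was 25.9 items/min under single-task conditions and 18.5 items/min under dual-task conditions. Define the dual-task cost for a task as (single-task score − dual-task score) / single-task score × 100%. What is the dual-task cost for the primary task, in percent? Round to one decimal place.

Cost = (25.9 − 18.5) / 25.9 × 100%
     = 7.4000 / 25.9 × 100% = 28.5714%.
≈ 28.6%.

28.6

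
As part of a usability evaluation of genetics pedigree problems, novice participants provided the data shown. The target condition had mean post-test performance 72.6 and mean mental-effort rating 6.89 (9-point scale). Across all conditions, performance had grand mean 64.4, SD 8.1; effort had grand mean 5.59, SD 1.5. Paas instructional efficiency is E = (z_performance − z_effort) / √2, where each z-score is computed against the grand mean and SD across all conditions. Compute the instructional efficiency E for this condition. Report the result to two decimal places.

z_performance = (72.6 − 64.4) / 8.1 = 8.2000 / 8.1 = 1.0123.
z_effort = (6.89 − 5.59) / 1.5 = 1.3000 / 1.5 = 0.8667.
z_P − z_E = 1.0123 − 0.8667 = 0.1456.
E = 0.1456 / √2 = 0.1456 / 1.41421 = 0.1030 ≈ 0.10.

0.10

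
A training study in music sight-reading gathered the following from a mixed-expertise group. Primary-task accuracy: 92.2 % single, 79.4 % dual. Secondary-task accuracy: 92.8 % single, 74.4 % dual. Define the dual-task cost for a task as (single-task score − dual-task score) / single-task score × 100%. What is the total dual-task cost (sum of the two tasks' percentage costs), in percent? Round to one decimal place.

33.7

Primary cost = (92.2 − 79.4) / 92.2 × 100% = 13.8829%.
Secondary cost = (92.8 − 74.4) / 92.8 × 100% = 19.8276%.
Total = 13.8829% + 19.8276% = 33.7105% ≈ 33.7%.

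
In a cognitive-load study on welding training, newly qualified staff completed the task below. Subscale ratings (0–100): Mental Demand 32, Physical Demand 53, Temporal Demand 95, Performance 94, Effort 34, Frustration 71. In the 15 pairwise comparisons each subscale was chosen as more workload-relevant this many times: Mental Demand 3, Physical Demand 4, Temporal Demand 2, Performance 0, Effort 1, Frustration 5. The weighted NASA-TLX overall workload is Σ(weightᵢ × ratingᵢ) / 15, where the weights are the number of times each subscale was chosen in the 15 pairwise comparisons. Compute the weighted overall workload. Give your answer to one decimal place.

The tallies are the weights (they sum to 15).
Weighted sum = 3·32 + 4·53 + 2·95 + 0·94 + 1·34 + 5·71
            = 96 + 212 + 190 + 0 + 34 + 355 = 887.
Overall workload = 887 / 15 = 59.1333 ≈ 59.1.

59.1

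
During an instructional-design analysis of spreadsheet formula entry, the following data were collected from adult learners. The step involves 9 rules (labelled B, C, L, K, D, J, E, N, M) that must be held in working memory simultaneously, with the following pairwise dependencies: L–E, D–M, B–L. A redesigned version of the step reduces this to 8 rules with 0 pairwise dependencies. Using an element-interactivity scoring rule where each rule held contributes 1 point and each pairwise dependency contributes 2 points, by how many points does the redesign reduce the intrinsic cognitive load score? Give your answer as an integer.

Original: 9 × 1 + 3 × 2 = 9 + 6 = 15.
Redesigned: 8 × 1 + 0 × 2 = 8 + 0 = 8.
Reduction = 15 − 8 = 7.

7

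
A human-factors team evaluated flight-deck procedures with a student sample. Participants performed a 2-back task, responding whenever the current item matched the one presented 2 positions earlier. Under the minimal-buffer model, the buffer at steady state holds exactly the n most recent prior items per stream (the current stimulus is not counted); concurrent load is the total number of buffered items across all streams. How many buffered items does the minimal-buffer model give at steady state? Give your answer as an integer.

2

The buffer holds the 2 most recent prior items.
Steady-state concurrent load = 2 items.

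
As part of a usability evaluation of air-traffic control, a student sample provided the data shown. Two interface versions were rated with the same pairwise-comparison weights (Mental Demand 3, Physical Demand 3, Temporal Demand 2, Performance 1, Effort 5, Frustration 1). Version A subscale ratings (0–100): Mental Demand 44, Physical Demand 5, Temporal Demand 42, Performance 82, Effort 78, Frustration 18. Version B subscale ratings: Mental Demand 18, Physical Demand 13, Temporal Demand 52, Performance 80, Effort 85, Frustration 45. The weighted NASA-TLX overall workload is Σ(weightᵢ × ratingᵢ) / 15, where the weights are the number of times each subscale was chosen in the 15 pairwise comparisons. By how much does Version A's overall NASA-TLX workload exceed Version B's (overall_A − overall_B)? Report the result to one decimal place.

Version A weighted sum = 3·44 + 3·5 + 2·42 + 1·82 + 5·78 + 1·18 = 132 + 15 + 84 + 82 + 390 + 18 = 721; overall_A = 721/15 = 48.0667.
Version B weighted sum = 3·18 + 3·13 + 2·52 + 1·80 + 5·85 + 1·45 = 54 + 39 + 104 + 80 + 425 + 45 = 747; overall_B = 747/15 = 49.8000.
Difference = 48.0667 − 49.8000 = -1.7333 ≈ -1.7.

-1.7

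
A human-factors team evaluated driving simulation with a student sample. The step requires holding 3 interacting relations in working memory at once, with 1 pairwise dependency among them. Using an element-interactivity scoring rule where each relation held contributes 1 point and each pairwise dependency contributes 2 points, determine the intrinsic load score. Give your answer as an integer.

5

Element contribution: 3 × 1 = 3.
Interaction contribution: 1 × 2 = 2.
Intrinsic load = 3 + 2 = 5.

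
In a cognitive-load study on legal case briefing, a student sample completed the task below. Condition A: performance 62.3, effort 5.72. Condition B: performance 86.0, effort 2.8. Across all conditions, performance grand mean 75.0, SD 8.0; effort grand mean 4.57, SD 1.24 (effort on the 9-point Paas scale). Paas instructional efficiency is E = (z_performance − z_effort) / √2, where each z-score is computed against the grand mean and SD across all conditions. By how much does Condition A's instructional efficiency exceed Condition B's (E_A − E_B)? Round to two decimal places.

Condition A: z_P = (62.3 − 75.0)/8.0 = -1.5875; z_E = (5.72 − 4.57)/1.24 = 0.9274; E_A = (-1.5875 − 0.9274)/√2 = -1.7783.
Condition B: z_P = (86.0 − 75.0)/8.0 = 1.3750; z_E = (2.8 − 4.57)/1.24 = -1.4274; E_B = (1.3750 − (-1.4274))/√2 = 1.9816.
E_A − E_B = -1.7783 − 1.9816 = -3.7599 ≈ -3.76.

-3.76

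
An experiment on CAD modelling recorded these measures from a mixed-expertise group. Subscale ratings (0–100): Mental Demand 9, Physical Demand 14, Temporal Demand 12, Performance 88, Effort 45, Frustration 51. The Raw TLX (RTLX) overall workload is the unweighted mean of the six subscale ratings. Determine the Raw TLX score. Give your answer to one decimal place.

Sum of ratings = 9 + 14 + 12 + 88 + 45 + 51 = 219.
RTLX = 219 / 6 = 36.5000 ≈ 36.5.

36.5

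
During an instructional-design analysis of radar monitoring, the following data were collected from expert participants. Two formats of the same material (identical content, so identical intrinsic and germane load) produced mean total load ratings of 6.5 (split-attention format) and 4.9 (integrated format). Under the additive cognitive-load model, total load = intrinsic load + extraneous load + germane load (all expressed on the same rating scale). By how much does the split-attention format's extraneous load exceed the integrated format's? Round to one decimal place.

Intrinsic and germane load are equal across formats, so the difference in total load equals the difference in extraneous load.
Extraneous-load difference = 6.5 − 4.9 = 1.6.

1.6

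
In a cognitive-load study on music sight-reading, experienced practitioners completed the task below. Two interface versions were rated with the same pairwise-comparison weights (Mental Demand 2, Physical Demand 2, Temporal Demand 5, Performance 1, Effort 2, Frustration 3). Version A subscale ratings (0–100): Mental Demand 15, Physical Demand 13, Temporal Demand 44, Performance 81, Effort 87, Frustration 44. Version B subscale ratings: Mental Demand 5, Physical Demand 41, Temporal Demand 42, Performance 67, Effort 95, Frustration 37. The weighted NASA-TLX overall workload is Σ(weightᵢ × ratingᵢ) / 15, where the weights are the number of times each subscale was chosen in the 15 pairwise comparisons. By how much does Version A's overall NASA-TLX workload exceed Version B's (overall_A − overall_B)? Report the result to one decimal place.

-0.5

Version A weighted sum = 2·15 + 2·13 + 5·44 + 1·81 + 2·87 + 3·44 = 30 + 26 + 220 + 81 + 174 + 132 = 663; overall_A = 663/15 = 44.2000.
Version B weighted sum = 2·5 + 2·41 + 5·42 + 1·67 + 2·95 + 3·37 = 10 + 82 + 210 + 67 + 190 + 111 = 670; overall_B = 670/15 = 44.6667.
Difference = 44.2000 − 44.6667 = -0.4667 ≈ -0.5.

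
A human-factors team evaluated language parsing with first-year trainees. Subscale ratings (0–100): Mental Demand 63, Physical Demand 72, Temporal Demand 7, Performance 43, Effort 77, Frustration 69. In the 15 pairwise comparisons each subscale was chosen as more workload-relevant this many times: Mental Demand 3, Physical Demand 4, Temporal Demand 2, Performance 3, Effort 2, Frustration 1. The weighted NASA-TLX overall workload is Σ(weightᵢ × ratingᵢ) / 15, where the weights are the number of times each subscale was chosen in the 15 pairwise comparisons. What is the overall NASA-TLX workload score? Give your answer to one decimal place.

56.2

The tallies are the weights (they sum to 15).
Weighted sum = 3·63 + 4·72 + 2·7 + 3·43 + 2·77 + 1·69
            = 189 + 288 + 14 + 129 + 154 + 69 = 843.
Overall workload = 843 / 15 = 56.2000 ≈ 56.2.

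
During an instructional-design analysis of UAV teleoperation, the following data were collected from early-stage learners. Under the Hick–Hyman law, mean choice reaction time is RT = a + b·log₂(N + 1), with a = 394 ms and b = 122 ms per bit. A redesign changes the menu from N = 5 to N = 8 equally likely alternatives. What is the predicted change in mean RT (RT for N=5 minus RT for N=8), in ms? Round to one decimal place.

RT(5) = 394 + 122·log₂(6) = 394 + 122·2.5850 = 709.3700 ms.
RT(8) = 394 + 122·log₂(9) = 394 + 122·3.1699 = 780.7278 ms.
Difference = 709.3700 − 780.7278 = -71.3578 ≈ -71.4 ms.

-71.4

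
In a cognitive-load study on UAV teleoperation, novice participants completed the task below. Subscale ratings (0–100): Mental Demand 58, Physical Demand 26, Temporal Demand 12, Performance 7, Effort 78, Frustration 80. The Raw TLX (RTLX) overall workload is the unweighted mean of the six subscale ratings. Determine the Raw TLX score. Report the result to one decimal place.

Sum of ratings = 58 + 26 + 12 + 7 + 78 + 80 = 261.
RTLX = 261 / 6 = 43.5000 ≈ 43.5.

43.5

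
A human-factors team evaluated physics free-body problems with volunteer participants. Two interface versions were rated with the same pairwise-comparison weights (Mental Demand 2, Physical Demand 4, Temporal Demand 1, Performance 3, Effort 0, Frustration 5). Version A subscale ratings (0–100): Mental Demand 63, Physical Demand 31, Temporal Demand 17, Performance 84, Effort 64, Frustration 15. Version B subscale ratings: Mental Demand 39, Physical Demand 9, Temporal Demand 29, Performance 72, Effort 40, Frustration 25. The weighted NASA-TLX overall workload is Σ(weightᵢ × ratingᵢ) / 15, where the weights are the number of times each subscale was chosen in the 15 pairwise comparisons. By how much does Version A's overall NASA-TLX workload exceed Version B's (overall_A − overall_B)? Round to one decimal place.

Version A weighted sum = 2·63 + 4·31 + 1·17 + 3·84 + 0·64 + 5·15 = 126 + 124 + 17 + 252 + 0 + 75 = 594; overall_A = 594/15 = 39.6000.
Version B weighted sum = 2·39 + 4·9 + 1·29 + 3·72 + 0·40 + 5·25 = 78 + 36 + 29 + 216 + 0 + 125 = 484; overall_B = 484/15 = 32.2667.
Difference = 39.6000 − 32.2667 = 7.3333 ≈ 7.3.

7.3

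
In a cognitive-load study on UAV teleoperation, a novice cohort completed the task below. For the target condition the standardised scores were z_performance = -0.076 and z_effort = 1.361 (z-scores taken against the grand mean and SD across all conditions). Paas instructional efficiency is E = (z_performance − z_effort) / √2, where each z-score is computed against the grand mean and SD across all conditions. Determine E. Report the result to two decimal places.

-1.02

z_P − z_E = -0.076 − 1.361 = -1.4370.
E = -1.4370 / √2 = -1.4370 / 1.41421 = -1.0161 ≈ -1.02.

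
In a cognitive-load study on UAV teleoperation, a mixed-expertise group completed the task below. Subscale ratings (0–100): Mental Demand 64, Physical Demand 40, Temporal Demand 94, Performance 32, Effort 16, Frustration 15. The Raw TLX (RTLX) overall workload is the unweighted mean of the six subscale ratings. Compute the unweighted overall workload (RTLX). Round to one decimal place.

Sum of ratings = 64 + 40 + 94 + 32 + 16 + 15 = 261.
RTLX = 261 / 6 = 43.5000 ≈ 43.5.

43.5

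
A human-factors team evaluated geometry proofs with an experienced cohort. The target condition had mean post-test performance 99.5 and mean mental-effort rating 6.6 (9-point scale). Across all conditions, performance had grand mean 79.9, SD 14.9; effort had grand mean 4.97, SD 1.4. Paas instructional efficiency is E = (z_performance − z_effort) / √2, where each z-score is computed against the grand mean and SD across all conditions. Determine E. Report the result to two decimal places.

0.11

z_performance = (99.5 − 79.9) / 14.9 = 19.6000 / 14.9 = 1.3154.
z_effort = (6.6 − 4.97) / 1.4 = 1.6300 / 1.4 = 1.1643.
z_P − z_E = 1.3154 − 1.1643 = 0.1511.
E = 0.1511 / √2 = 0.1511 / 1.41421 = 0.1068 ≈ 0.11.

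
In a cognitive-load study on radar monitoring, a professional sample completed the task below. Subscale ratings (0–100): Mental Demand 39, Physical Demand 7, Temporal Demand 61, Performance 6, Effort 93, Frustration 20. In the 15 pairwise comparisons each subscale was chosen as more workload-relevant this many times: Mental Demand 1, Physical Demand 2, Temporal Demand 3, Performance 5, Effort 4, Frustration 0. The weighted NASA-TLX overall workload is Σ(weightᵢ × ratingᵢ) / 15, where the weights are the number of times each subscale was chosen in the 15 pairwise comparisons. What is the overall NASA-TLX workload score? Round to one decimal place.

42.5

The tallies are the weights (they sum to 15).
Weighted sum = 1·39 + 2·7 + 3·61 + 5·6 + 4·93 + 0·20
            = 39 + 14 + 183 + 30 + 372 + 0 = 638.
Overall workload = 638 / 15 = 42.5333 ≈ 42.5.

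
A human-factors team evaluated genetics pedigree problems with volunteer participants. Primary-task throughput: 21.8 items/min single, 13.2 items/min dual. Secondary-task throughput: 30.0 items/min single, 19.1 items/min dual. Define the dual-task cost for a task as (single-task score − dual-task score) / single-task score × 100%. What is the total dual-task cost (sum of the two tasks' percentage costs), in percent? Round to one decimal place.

75.8

Primary cost = (21.8 − 13.2) / 21.8 × 100% = 39.4495%.
Secondary cost = (30.0 − 19.1) / 30.0 × 100% = 36.3333%.
Total = 39.4495% + 36.3333% = 75.7828% ≈ 75.8%.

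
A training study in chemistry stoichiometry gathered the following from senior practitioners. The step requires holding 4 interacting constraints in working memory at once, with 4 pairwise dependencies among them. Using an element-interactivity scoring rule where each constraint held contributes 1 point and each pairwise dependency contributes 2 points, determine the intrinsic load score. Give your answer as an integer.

Element contribution: 4 × 1 = 4.
Interaction contribution: 4 × 2 = 8.
Intrinsic load = 4 + 8 = 12.

12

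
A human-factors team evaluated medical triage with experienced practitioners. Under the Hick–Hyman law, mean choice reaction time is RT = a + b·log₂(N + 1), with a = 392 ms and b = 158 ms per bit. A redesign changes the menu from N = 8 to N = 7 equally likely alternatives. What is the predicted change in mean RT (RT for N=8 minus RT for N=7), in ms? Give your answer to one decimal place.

26.8

RT(8) = 392 + 158·log₂(9) = 392 + 158·3.1699 = 892.8442 ms.
RT(7) = 392 + 158·log₂(8) = 392 + 158·3.0000 = 866.0000 ms.
Difference = 892.8442 − 866.0000 = 26.8442 ≈ 26.8 ms.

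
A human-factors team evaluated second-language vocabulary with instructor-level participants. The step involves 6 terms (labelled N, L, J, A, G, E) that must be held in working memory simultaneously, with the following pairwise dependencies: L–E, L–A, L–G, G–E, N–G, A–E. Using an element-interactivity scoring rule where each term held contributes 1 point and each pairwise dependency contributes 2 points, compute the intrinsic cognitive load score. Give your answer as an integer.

18

Count of terms held simultaneously: 6.
Count of pairwise dependencies listed: 6.
Element contribution: 6 × 1 = 6.
Interaction contribution: 6 × 2 = 12.
Intrinsic load = 6 + 12 = 18.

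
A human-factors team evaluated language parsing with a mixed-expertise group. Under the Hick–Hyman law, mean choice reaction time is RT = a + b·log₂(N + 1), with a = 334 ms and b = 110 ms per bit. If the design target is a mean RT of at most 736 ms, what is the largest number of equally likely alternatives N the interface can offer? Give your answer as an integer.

Set 334 + 110·log₂(N + 1) ≤ 736.
log₂(N + 1) ≤ (736 − 334) / 110 = 3.6545.
N + 1 ≤ 2^3.6545 = 12.5926.
N ≤ 11.5926, so the largest integer N is 11.

11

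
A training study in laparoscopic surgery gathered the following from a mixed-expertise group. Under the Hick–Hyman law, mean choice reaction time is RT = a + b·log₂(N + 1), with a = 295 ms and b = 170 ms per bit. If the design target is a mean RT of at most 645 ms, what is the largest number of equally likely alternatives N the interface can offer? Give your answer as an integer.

3

Set 295 + 170·log₂(N + 1) ≤ 645.
log₂(N + 1) ≤ (645 − 295) / 170 = 2.0588.
N + 1 ≤ 2^2.0588 = 4.1664.
N ≤ 3.1664, so the largest integer N is 3.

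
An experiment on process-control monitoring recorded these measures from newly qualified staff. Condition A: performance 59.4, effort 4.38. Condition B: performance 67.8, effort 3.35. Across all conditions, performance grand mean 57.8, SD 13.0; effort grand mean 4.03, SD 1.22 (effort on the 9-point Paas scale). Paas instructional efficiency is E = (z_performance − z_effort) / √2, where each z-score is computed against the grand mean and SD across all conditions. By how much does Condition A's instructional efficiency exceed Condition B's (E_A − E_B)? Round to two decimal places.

Condition A: z_P = (59.4 − 57.8)/13.0 = 0.1231; z_E = (4.38 − 4.03)/1.22 = 0.2869; E_A = (0.1231 − 0.2869)/√2 = -0.1158.
Condition B: z_P = (67.8 − 57.8)/13.0 = 0.7692; z_E = (3.35 − 4.03)/1.22 = -0.5574; E_B = (0.7692 − (-0.5574))/√2 = 0.9380.
E_A − E_B = -0.1158 − 0.9380 = -1.0538 ≈ -1.05.

-1.05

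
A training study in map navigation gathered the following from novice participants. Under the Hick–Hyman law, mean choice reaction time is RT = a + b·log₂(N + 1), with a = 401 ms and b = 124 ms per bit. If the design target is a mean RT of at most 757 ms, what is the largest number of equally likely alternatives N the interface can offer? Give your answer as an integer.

Set 401 + 124·log₂(N + 1) ≤ 757.
log₂(N + 1) ≤ (757 − 401) / 124 = 2.8710.
N + 1 ≤ 2^2.8710 = 7.3157.
N ≤ 6.3157, so the largest integer N is 6.

6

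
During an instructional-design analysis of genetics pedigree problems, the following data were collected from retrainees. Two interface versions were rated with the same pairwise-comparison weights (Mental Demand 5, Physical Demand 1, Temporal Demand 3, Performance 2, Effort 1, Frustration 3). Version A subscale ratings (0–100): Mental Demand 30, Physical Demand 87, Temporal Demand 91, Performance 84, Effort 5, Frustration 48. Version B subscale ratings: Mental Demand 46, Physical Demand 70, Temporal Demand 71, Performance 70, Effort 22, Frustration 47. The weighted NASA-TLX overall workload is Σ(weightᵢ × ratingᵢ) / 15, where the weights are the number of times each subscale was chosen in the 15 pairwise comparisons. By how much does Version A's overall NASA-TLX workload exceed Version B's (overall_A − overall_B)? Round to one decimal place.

0.7

Version A weighted sum = 5·30 + 1·87 + 3·91 + 2·84 + 1·5 + 3·48 = 150 + 87 + 273 + 168 + 5 + 144 = 827; overall_A = 827/15 = 55.1333.
Version B weighted sum = 5·46 + 1·70 + 3·71 + 2·70 + 1·22 + 3·47 = 230 + 70 + 213 + 140 + 22 + 141 = 816; overall_B = 816/15 = 54.4000.
Difference = 55.1333 − 54.4000 = 0.7333 ≈ 0.7.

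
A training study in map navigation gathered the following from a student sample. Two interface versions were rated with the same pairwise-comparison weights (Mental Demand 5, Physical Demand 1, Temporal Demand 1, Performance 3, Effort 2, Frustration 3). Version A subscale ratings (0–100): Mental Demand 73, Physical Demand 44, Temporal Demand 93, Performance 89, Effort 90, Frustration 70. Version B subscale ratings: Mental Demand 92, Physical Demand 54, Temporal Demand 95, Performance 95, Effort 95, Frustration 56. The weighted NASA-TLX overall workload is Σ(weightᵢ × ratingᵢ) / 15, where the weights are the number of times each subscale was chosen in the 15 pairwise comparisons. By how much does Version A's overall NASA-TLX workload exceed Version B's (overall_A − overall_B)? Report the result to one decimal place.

Version A weighted sum = 5·73 + 1·44 + 1·93 + 3·89 + 2·90 + 3·70 = 365 + 44 + 93 + 267 + 180 + 210 = 1159; overall_A = 1159/15 = 77.2667.
Version B weighted sum = 5·92 + 1·54 + 1·95 + 3·95 + 2·95 + 3·56 = 460 + 54 + 95 + 285 + 190 + 168 = 1252; overall_B = 1252/15 = 83.4667.
Difference = 77.2667 − 83.4667 = -6.2000 ≈ -6.2.

-6.2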